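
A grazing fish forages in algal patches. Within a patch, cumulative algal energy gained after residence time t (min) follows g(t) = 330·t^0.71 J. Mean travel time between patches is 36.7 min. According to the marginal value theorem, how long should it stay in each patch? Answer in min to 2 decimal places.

89.85 min

Maximise g(t)/(T+t): set derivative to zero → g'(t)(T+t) = g(t).
g'(t) = 0.71·330·t^-0.29. Setting 0.71·330·t^-0.29 = 330·t^0.71/(36.7+t) gives 0.71(36.7+t) = t, so 0.29·t = 0.71×36.7.
t* = 0.71×36.7/0.29 = 89.85 min.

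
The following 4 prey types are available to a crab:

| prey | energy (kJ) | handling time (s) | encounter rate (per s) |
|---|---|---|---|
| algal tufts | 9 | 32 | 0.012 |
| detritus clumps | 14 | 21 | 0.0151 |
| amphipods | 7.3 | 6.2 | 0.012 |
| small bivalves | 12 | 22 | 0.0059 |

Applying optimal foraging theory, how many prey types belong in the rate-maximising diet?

4

Rank by E/h (kJ/s): amphipods 1.18, detritus clumps 0.667, small bivalves 0.545, algal tufts 0.281. Include each in turn until the next type's E/h falls below the running intake rate.
Rate on top 1: 0.08153. detritus clumps: 0.667 > 0.08153 → include.
Rate on top 2: 0.2149. small bivalves: 0.545 > 0.2149 → include.
Rate on top 3: 0.2431. algal tufts: 0.281 > 0.2431 → include.
Optimal diet: amphipods, detritus clumps, small bivalves, algal tufts — 4 of 4 types.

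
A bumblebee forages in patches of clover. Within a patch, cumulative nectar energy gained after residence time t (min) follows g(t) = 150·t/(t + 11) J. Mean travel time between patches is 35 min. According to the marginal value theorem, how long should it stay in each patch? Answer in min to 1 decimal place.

19.6 min

Optimal t* satisfies g'(t*) = g(t*)/(T + t*).
g'(t) = 150·11/(t + 11)². Setting 150·11/(t+11)² = 150t/[(t+11)(35+t)] gives 11(35+t) = t(t+11), so t² = 11×35 = 385.
t* = √385 = 19.62 min.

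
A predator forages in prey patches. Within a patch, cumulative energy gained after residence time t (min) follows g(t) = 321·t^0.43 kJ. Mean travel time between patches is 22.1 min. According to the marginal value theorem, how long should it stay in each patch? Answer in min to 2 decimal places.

16.67 min

Maximise g(t)/(T+t): set derivative to zero → g'(t)(T+t) = g(t).
g'(t) = 0.43·321·t^-0.57. Setting 0.43·321·t^-0.57 = 321·t^0.43/(22.1+t) gives 0.43(22.1+t) = t, so 0.57·t = 0.43×22.1.
t* = 0.43×22.1/0.57 = 16.67 min.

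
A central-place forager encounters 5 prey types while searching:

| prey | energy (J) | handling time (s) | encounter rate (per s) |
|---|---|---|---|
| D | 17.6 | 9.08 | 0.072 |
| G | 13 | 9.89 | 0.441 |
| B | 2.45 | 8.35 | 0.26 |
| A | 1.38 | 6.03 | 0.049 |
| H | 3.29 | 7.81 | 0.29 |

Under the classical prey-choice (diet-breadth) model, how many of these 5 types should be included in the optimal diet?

E/h in descending order: D 1.94, G 1.31, H 0.421, B 0.293, A 0.229 J/s. The optimal diet is the largest prefix of this list for which every included type satisfies E_i/h_i > R on the types above it.
Rate on top 1: 0.7663. G: 1.31 > 0.7663 → include.
Rate on top 2: 1.164. H: 0.421 < 1.164 → exclude; stop.
Optimal diet: D, G — 2 of 5 types.

2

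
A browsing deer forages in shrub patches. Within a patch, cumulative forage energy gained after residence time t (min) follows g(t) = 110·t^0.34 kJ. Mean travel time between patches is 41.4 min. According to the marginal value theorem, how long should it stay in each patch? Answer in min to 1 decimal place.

21.3 min

By the marginal value theorem, leave when the instantaneous gain rate g'(t) equals the habitat-wide average g(t)/(T + t).
g'(t) = 0.34·110·t^-0.66. Setting 0.34·110·t^-0.66 = 110·t^0.34/(41.4+t) gives 0.34(41.4+t) = t, so 0.66·t = 0.34×41.4.
t* = 0.34×41.4/0.66 = 21.33 min.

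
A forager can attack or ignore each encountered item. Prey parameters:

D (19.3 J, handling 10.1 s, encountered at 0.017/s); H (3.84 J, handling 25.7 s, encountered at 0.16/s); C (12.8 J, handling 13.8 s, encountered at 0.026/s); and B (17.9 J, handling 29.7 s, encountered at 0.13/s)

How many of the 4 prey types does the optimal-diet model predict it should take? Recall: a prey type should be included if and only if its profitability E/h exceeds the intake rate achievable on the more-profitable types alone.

Profitabilities (E/h, J/s): D 1.91, C 0.928, B 0.603, H 0.149. Add prey in this order while the next type's profitability exceeds the intake rate on those already taken.
Rate on top 1: 0.28. C: 0.928 > 0.28 → include.
Rate on top 2: 0.4318. B: 0.603 > 0.4318 → include.
Rate on top 3: 0.5542. H: 0.149 < 0.5542 → exclude; stop.
Optimal diet: D, C, B — 3 of 4 types.

3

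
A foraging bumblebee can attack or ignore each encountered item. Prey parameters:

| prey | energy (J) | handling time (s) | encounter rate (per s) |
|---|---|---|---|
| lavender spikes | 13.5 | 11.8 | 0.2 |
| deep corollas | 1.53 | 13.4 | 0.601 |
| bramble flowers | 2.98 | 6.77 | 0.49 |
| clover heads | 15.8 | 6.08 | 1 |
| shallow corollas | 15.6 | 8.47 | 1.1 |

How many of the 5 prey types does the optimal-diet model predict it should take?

Profitabilities (E/h, J/s): clover heads 2.6, shallow corollas 1.84, lavender spikes 1.14, bramble flowers 0.44, deep corollas 0.114. Add prey in this order while the next type's profitability exceeds the intake rate on those already taken.
Rate on top 1: 2.232. shallow corollas: 1.84 < 2.232 → exclude; stop.
Optimal diet: clover heads — 1 of 5 types.

1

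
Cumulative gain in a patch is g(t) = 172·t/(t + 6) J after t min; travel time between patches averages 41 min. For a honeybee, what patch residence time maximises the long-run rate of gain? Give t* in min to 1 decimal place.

Optimal t* satisfies g'(t*) = g(t*)/(T + t*).
g'(t) = 172·6/(t + 6)². Setting 172·6/(t+6)² = 172t/[(t+6)(41+t)] gives 6(41+t) = t(t+6), so t² = 6×41 = 246.
t* = √246 = 15.68 min.

15.7 min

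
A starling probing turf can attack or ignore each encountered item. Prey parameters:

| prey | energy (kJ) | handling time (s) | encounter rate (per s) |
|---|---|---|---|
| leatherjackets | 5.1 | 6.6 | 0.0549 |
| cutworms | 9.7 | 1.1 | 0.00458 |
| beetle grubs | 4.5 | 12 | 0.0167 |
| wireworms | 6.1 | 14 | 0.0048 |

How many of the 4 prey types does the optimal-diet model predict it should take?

E/h in descending order: cutworms 8.82, leatherjackets 0.773, wireworms 0.436, beetle grubs 0.375 kJ/s. The optimal diet is the largest prefix of this list for which every included type satisfies E_i/h_i > R on the types above it.
Rate on top 1: 0.0442. leatherjackets: 0.773 > 0.0442 → include.
Rate on top 2: 0.2373. wireworms: 0.436 > 0.2373 → include.
Rate on top 3: 0.2466. beetle grubs: 0.375 > 0.2466 → include.
Optimal diet: cutworms, leatherjackets, wireworms, beetle grubs — 4 of 4 types.

4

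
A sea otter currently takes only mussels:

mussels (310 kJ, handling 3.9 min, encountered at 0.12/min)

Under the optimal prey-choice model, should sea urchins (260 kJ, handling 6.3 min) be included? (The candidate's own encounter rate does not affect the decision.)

Current rate: (0.12×310)/(1 + 0.12×3.9) = 25.34 kJ/min.
sea urchins: E/h = 260/6.3 = 41.27 kJ/min.
41.27 > 25.34, so adding sea urchins raises the average — include it.

Yes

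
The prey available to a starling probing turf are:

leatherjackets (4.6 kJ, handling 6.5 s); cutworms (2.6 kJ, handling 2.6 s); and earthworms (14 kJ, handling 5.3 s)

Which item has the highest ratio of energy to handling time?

In descending order of E/h:
earthworms: 14/5.3 = 2.64 kJ/s
cutworms: 2.6/2.6 = 1 kJ/s
leatherjackets: 4.6/6.5 = 0.708 kJ/s

earthworms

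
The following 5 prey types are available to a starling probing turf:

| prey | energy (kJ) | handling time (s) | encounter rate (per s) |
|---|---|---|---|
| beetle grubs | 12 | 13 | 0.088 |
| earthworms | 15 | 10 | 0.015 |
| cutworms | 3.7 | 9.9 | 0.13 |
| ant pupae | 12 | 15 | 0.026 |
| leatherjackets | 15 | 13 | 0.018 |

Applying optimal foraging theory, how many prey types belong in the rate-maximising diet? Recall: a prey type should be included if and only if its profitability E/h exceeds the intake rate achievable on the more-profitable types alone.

4

E/h in descending order: earthworms 1.5, leatherjackets 1.15, beetle grubs 0.923, ant pupae 0.8, cutworms 0.374 kJ/s. The optimal diet is the largest prefix of this list for which every included type satisfies E_i/h_i > R on the types above it.
Rate on top 1: 0.1957. leatherjackets: 1.15 > 0.1957 → include.
Rate on top 2: 0.3577. beetle grubs: 0.923 > 0.3577 → include.
Rate on top 3: 0.6135. ant pupae: 0.8 > 0.6135 → include.
Rate on top 4: 0.6385. cutworms: 0.374 < 0.6385 → exclude; stop.
Optimal diet: earthworms, leatherjackets, beetle grubs, ant pupae — 4 of 5 types.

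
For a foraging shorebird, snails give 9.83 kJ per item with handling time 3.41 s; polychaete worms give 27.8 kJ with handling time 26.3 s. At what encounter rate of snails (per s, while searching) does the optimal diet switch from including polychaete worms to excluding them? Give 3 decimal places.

0.170 per s

At the threshold, the rate on snails alone equals the profitability of polychaete worms: λ·9.83/(1 + λ·3.41) = 27.8/26.3 = 1.057.
Rearranging, λ(9.83 − 1.057×3.41) = 1.057, so λ = 1.057/6.226 = 0.1698 per s.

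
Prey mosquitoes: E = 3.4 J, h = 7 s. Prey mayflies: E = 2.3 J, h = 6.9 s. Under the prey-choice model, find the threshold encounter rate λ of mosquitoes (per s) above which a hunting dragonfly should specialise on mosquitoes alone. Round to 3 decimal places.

At the threshold, the rate on mosquitoes alone equals the profitability of mayflies: λ·3.4/(1 + λ·7) = 2.3/6.9 = 0.3333.
Rearranging, λ(3.4 − 0.3333×7) = 0.3333, so λ = 0.3333/1.067 = 0.3125 per s.

0.312 per s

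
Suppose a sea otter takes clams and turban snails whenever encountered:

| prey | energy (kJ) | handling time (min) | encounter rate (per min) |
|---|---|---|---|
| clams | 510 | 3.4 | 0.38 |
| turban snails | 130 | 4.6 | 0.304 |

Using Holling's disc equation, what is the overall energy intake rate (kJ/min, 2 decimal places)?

R = (0.38×510 + 0.304×130) / (1 + 0.38×3.4 + 0.304×4.6) = 233.3/3.69 = 63.22 kJ/min.

63.22 kJ/min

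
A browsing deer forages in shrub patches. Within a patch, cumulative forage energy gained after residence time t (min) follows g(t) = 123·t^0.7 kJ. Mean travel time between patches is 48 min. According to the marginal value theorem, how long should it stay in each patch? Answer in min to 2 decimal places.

112.00 min

By the marginal value theorem, leave when the instantaneous gain rate g'(t) equals the habitat-wide average g(t)/(T + t).
g'(t) = 0.7·123·t^-0.3. Setting 0.7·123·t^-0.3 = 123·t^0.7/(48+t) gives 0.7(48+t) = t, so 0.30·t = 0.7×48.
t* = 0.7×48/0.30 = 112 min.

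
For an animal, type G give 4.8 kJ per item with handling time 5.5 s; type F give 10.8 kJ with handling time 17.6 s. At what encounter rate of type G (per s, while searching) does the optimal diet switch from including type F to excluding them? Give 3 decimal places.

At the threshold, the rate on type G alone equals the profitability of type F: λ·4.8/(1 + λ·5.5) = 10.8/17.6 = 0.6136.
Rearranging, λ(4.8 − 0.6136×5.5) = 0.6136, so λ = 0.6136/1.425 = 0.4306 per s.

0.431 per s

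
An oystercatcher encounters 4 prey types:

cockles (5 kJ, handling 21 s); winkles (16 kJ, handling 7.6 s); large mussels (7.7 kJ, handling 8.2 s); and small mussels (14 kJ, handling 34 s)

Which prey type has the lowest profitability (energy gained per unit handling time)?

Profitability E/h (kJ/s): cockles = 5/21 = 0.238, winkles = 16/7.6 = 2.11, large mussels = 7.7/8.2 = 0.939, small mussels = 14/34 = 0.412.
Ranked: winkles > large mussels > small mussels > cockles.

cockles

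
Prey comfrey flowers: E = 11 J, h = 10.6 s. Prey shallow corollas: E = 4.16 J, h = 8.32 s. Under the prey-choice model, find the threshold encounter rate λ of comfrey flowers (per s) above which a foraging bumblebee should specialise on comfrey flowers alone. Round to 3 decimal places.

The zero-one rule: include shallow corollas iff E₂/h₂ > λE₁/(1+λh₁). Equality gives the switch point.
λE₁h₂ = E₂ + λE₂h₁ ⇒ λ = E₂/(E₁h₂ − E₂h₁) = 4.16/(91.52 − 44.1) = 0.08772 per s.

0.088 per s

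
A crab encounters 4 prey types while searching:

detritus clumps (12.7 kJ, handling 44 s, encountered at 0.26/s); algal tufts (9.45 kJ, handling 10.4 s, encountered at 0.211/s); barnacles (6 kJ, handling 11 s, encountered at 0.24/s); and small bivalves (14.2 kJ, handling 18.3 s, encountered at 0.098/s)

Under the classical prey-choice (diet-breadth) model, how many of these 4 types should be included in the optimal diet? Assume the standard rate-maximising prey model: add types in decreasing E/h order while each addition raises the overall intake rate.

2

Rank by E/h (kJ/s): algal tufts 0.909, small bivalves 0.776, barnacles 0.545, detritus clumps 0.289. Include each in turn until the next type's E/h falls below the running intake rate.
Rate on top 1: 0.6242. small bivalves: 0.776 > 0.6242 → include.
Rate on top 2: 0.6788. barnacles: 0.545 < 0.6788 → exclude; stop.
Optimal diet: algal tufts, small bivalves — 2 of 4 types.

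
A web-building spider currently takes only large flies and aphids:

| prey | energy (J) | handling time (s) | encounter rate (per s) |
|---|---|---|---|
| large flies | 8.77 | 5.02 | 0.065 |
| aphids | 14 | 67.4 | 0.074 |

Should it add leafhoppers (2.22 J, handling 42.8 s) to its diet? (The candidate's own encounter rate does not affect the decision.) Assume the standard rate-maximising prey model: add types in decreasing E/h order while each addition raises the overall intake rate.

On large flies and aphids alone, R = ΣλE/(1+Σλh) = 1.606/6.314 = 0.2544 J/s.
Profitability of leafhoppers: 2.22/42.8 = 0.05187 J/s.
Since 0.05187 < R, time spent handling leafhoppers is better spent searching.

No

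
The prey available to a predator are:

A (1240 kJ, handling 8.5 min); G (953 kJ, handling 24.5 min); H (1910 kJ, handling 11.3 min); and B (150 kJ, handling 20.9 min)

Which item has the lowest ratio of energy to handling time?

Profitability E/h (kJ/min): A = 1240/8.5 = 146, G = 953/24.5 = 38.9, H = 1910/11.3 = 169, B = 150/20.9 = 7.18.
Ranked: H > A > G > B.

B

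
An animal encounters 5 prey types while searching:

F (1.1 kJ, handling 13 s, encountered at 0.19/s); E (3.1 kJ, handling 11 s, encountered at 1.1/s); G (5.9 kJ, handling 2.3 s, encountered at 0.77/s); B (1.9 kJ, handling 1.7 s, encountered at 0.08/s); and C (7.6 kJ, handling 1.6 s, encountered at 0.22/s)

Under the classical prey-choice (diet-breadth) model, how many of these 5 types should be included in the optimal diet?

Rank by E/h (kJ/s): C 4.75, G 2.57, B 1.12, E 0.282, F 0.0846. Include each in turn until the next type's E/h falls below the running intake rate.
Rate on top 1: 1.237. G: 2.57 > 1.237 → include.
Rate on top 2: 1.99. B: 1.12 < 1.99 → exclude; stop.
Optimal diet: C, G — 2 of 5 types.

2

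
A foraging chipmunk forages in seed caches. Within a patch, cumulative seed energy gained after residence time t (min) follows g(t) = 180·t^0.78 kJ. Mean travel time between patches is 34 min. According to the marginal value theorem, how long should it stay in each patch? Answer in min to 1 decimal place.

120.5 min

Optimal t* satisfies g'(t*) = g(t*)/(T + t*).
g'(t) = 0.78·180·t^-0.22. Setting 0.78·180·t^-0.22 = 180·t^0.78/(34+t) gives 0.78(34+t) = t, so 0.22·t = 0.78×34.
t* = 0.78×34/0.22 = 120.5 min.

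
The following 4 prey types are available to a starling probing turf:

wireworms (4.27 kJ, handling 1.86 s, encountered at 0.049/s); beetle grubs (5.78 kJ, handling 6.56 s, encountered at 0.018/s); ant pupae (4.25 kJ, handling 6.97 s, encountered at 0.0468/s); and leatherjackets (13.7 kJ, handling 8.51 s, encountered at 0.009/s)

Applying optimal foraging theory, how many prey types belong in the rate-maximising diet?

4

Profitabilities (E/h, kJ/s): wireworms 2.3, leatherjackets 1.61, beetle grubs 0.881, ant pupae 0.61. Add prey in this order while the next type's profitability exceeds the intake rate on those already taken.
Rate on top 1: 0.1918. leatherjackets: 1.61 > 0.1918 → include.
Rate on top 2: 0.2848. beetle grubs: 0.881 > 0.2848 → include.
Rate on top 3: 0.3395. ant pupae: 0.61 > 0.3395 → include.
Optimal diet: wireworms, leatherjackets, beetle grubs, ant pupae — 4 of 4 types.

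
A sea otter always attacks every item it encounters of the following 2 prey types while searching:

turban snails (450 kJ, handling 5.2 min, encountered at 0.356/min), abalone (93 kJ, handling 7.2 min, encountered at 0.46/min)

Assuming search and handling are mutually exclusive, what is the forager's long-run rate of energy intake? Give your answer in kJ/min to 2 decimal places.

32.93 kJ/min

Energy encountered per unit search time: 0.356×450 + 0.46×93 = 203 kJ/min.
Handling time per unit search time: 0.356×5.2 + 0.46×7.2 = 5.163.
Rate = 203/(1 + 5.163) = 32.93 kJ/min.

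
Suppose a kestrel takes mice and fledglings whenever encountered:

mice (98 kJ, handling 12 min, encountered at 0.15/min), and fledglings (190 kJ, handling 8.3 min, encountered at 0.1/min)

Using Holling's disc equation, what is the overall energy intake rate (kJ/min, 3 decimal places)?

R = (0.15×98 + 0.1×190) / (1 + 0.15×12 + 0.1×8.3) = 33.7/3.63 = 9.284 kJ/min.

9.284 kJ/min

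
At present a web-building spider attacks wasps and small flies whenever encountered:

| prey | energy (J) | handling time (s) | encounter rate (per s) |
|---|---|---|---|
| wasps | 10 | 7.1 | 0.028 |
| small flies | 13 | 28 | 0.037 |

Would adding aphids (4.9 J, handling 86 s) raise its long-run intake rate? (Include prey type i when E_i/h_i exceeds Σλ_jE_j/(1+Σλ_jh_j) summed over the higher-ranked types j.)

On wasps and small flies alone, R = ΣλE/(1+Σλh) = 0.761/2.235 = 0.3405 J/s.
Profitability of aphids: 4.9/86 = 0.05698 J/s.
Since 0.05698 < R, time spent handling aphids is better spent searching.

No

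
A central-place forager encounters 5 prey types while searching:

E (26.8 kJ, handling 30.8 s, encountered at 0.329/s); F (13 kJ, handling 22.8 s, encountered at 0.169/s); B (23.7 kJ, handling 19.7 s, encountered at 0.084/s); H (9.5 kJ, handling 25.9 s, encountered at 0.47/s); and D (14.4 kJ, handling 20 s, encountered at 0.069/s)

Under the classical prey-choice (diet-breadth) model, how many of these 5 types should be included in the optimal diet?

2

Rank by E/h (kJ/s): B 1.2, E 0.87, D 0.72, F 0.57, H 0.367. Include each in turn until the next type's E/h falls below the running intake rate.
Rate on top 1: 0.7499. E: 0.87 > 0.7499 → include.
Rate on top 2: 0.8452. D: 0.72 < 0.8452 → exclude; stop.
Optimal diet: B, E — 2 of 5 types.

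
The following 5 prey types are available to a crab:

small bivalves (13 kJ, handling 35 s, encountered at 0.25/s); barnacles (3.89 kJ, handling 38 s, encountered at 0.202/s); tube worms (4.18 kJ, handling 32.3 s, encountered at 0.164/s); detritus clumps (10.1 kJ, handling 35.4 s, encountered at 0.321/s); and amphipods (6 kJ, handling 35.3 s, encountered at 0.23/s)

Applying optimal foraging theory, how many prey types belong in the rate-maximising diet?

1

Rank by E/h (kJ/s): small bivalves 0.371, detritus clumps 0.285, amphipods 0.17, tube worms 0.129, barnacles 0.102. Include each in turn until the next type's E/h falls below the running intake rate.
Rate on top 1: 0.3333. detritus clumps: 0.285 < 0.3333 → exclude; stop.
Optimal diet: small bivalves — 1 of 5 types.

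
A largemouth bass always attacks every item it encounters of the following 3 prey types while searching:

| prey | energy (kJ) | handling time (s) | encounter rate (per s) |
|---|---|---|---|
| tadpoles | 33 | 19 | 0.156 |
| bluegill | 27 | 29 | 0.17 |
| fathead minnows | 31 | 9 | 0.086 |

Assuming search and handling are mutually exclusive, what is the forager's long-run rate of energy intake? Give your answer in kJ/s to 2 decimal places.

1.28 kJ/s

Energy encountered per unit search time: 0.156×33 + 0.17×27 + 0.086×31 = 12.4 kJ/s.
Handling time per unit search time: 0.156×19 + 0.17×29 + 0.086×9 = 8.668.
Rate = 12.4/(1 + 8.668) = 1.283 kJ/s.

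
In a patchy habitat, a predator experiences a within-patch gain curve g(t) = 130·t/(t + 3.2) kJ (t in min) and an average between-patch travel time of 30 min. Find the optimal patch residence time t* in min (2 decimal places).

9.80 min

Maximise g(t)/(T+t): set derivative to zero → g'(t)(T+t) = g(t).
g'(t) = 130·3.2/(t + 3.2)². Setting 130·3.2/(t+3.2)² = 130t/[(t+3.2)(30+t)] gives 3.2(30+t) = t(t+3.2), so t² = 3.2×30 = 96.
t* = √96 = 9.798 min.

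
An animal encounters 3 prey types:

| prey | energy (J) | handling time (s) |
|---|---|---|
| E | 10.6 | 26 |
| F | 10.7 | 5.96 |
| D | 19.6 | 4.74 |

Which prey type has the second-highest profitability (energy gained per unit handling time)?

In descending order of E/h:
D: 19.6/4.74 = 4.14 J/s
F: 10.7/5.96 = 1.8 J/s
E: 10.6/26 = 0.408 J/s

F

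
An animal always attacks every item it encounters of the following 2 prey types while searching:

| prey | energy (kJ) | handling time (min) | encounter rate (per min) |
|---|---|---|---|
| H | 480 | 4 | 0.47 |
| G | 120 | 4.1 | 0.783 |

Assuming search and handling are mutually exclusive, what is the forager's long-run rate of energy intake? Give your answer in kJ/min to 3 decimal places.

52.470 kJ/min

Energy encountered per unit search time: 0.47×480 + 0.783×120 = 319.6 kJ/min.
Handling time per unit search time: 0.47×4 + 0.783×4.1 = 5.09.
Rate = 319.6/(1 + 5.09) = 52.47 kJ/min.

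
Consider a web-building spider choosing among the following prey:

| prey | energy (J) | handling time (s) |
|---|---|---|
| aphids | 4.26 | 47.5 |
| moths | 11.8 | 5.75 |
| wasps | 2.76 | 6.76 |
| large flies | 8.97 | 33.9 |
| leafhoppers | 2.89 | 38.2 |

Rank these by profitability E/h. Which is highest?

moths

In descending order of E/h:
moths: 11.8/5.75 = 2.05 J/s
wasps: 2.76/6.76 = 0.408 J/s
large flies: 8.97/33.9 = 0.265 J/s
aphids: 4.26/47.5 = 0.0897 J/s
leafhoppers: 2.89/38.2 = 0.0757 J/s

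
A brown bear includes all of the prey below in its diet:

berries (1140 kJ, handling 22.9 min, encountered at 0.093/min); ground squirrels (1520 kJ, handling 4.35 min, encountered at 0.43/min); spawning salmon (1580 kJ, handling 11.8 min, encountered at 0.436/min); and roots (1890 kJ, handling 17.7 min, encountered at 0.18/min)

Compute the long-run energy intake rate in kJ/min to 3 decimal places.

134.176 kJ/min

R = (0.093×1140 + 0.43×1520 + 0.436×1580 + 0.18×1890) / (1 + 0.093×22.9 + 0.43×4.35 + 0.436×11.8 + 0.18×17.7) = 1789/13.33 = 134.2 kJ/min.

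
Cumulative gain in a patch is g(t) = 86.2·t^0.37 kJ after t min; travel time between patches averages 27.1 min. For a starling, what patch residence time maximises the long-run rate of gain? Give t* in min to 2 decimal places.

By the marginal value theorem, leave when the instantaneous gain rate g'(t) equals the habitat-wide average g(t)/(T + t).
g'(t) = 0.37·86.2·t^-0.63. Setting 0.37·86.2·t^-0.63 = 86.2·t^0.37/(27.1+t) gives 0.37(27.1+t) = t, so 0.63·t = 0.37×27.1.
t* = 0.37×27.1/0.63 = 15.92 min.

15.92 min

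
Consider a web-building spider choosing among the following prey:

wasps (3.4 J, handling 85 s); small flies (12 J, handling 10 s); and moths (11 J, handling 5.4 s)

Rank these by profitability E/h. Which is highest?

In descending order of E/h:
moths: 11/5.4 = 2.04 J/s
small flies: 12/10 = 1.2 J/s
wasps: 3.4/85 = 0.04 J/s

moths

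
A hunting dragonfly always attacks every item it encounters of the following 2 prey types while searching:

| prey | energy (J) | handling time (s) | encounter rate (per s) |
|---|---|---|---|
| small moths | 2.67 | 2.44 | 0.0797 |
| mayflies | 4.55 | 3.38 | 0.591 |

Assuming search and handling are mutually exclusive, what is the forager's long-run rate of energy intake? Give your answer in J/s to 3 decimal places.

Energy encountered per unit search time: 0.0797×2.67 + 0.591×4.55 = 2.902 J/s.
Handling time per unit search time: 0.0797×2.44 + 0.591×3.38 = 2.192.
Rate = 2.902/(1 + 2.192) = 0.9091 J/s.

0.909 J/s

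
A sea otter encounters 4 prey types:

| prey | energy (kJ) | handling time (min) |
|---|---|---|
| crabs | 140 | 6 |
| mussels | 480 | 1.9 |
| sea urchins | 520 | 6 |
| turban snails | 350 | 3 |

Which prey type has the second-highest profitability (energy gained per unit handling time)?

In descending order of E/h:
mussels: 480/1.9 = 253 kJ/min
turban snails: 350/3 = 117 kJ/min
sea urchins: 520/6 = 86.7 kJ/min
crabs: 140/6 = 23.3 kJ/min

turban snails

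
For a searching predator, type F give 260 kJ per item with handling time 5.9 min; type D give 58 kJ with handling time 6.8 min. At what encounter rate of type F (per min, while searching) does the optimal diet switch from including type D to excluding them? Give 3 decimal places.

At the threshold, the rate on type F alone equals the profitability of type D: λ·260/(1 + λ·5.9) = 58/6.8 = 8.529.
Rearranging, λ(260 − 8.529×5.9) = 8.529, so λ = 8.529/209.7 = 0.04068 per min.

0.041 per min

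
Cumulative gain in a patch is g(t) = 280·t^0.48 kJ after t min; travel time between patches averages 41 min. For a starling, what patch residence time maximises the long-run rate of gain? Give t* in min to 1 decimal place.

Optimal t* satisfies g'(t*) = g(t*)/(T + t*).
g'(t) = 0.48·280·t^-0.52. Setting 0.48·280·t^-0.52 = 280·t^0.48/(41+t) gives 0.48(41+t) = t, so 0.52·t = 0.48×41.
t* = 0.48×41/0.52 = 37.85 min.

37.8 min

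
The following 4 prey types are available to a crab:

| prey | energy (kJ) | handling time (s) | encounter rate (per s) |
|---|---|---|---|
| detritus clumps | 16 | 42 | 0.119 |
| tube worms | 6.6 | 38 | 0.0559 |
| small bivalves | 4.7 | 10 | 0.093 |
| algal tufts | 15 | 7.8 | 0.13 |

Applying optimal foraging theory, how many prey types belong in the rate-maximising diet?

E/h in descending order: algal tufts 1.92, small bivalves 0.47, detritus clumps 0.381, tube worms 0.174 kJ/s. The optimal diet is the largest prefix of this list for which every included type satisfies E_i/h_i > R on the types above it.
Rate on top 1: 0.9682. small bivalves: 0.47 < 0.9682 → exclude; stop.
Optimal diet: algal tufts — 1 of 4 types.

1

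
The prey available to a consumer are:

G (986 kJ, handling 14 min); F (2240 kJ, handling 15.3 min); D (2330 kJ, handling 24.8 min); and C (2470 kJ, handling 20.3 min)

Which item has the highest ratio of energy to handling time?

F

In descending order of E/h:
F: 2240/15.3 = 146 kJ/min
C: 2470/20.3 = 122 kJ/min
D: 2330/24.8 = 94 kJ/min
G: 986/14 = 70.4 kJ/min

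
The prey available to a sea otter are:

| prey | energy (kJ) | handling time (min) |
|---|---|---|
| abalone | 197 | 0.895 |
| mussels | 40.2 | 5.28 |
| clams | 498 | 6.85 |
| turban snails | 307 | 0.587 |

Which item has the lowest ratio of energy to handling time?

mussels

In descending order of E/h:
turban snails: 307/0.587 = 523 kJ/min
abalone: 197/0.895 = 220 kJ/min
clams: 498/6.85 = 72.7 kJ/min
mussels: 40.2/5.28 = 7.61 kJ/min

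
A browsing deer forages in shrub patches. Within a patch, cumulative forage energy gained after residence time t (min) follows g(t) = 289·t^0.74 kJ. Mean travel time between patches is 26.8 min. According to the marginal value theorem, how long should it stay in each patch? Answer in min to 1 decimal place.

Optimal t* satisfies g'(t*) = g(t*)/(T + t*).
g'(t) = 0.74·289·t^-0.26. Setting 0.74·289·t^-0.26 = 289·t^0.74/(26.8+t) gives 0.74(26.8+t) = t, so 0.26·t = 0.74×26.8.
t* = 0.74×26.8/0.26 = 76.28 min.

76.3 min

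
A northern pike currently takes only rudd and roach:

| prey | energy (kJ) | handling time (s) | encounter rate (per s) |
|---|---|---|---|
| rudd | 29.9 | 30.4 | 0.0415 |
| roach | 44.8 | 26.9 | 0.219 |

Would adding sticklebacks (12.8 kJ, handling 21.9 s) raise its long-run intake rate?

No

Intake rate on the current diet: R = (0.0415×29.9 + 0.219×44.8) / (1 + 0.0415×30.4 + 0.219×26.9) = 11.05/8.153 = 1.356 kJ/s.
sticklebacks: E/h = 12.8/21.9 = 0.5845 kJ/s.
Since 0.5845 < R, time spent handling sticklebacks is better spent searching.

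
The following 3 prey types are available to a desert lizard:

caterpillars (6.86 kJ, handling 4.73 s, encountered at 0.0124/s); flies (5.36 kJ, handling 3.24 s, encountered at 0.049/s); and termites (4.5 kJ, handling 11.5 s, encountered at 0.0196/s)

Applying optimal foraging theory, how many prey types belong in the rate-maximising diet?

3

Rank by E/h (kJ/s): flies 1.65, caterpillars 1.45, termites 0.391. Include each in turn until the next type's E/h falls below the running intake rate.
Rate on top 1: 0.2267. caterpillars: 1.45 > 0.2267 → include.
Rate on top 2: 0.2856. termites: 0.391 > 0.2856 → include.
Optimal diet: flies, caterpillars, termites — 3 of 3 types.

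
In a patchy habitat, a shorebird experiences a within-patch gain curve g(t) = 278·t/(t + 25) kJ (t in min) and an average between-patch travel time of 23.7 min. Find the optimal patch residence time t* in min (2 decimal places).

24.34 min

Maximise g(t)/(T+t): set derivative to zero → g'(t)(T+t) = g(t).
g'(t) = 278·25/(t + 25)². Setting 278·25/(t+25)² = 278t/[(t+25)(23.7+t)] gives 25(23.7+t) = t(t+25), so t² = 25×23.7 = 592.5.
t* = √592.5 = 24.34 min.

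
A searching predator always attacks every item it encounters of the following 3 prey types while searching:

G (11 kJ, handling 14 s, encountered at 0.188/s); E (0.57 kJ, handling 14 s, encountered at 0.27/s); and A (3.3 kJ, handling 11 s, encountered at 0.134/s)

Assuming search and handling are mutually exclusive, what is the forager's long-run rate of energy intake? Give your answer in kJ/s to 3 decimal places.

0.300 kJ/s

R = Σλ_iE_i / (1 + Σλ_ih_i)
Numerator: 0.188×11 + 0.27×0.57 + 0.134×3.3 = 2.664
Denominator: 1 + 0.188×14 + 0.27×14 + 0.134×11 = 8.886
R = 2.664/8.886 = 0.2998 kJ/s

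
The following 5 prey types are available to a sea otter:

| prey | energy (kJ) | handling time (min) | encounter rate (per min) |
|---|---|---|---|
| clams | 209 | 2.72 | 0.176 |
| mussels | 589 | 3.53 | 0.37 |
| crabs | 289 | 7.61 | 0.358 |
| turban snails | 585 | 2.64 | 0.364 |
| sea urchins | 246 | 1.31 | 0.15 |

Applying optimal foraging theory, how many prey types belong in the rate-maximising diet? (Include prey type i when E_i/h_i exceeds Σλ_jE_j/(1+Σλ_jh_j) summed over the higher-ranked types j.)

Rank by E/h (kJ/min): turban snails 222, sea urchins 188, mussels 167, clams 76.8, crabs 38. Include each in turn until the next type's E/h falls below the running intake rate.
Rate on top 1: 108.6. sea urchins: 188 > 108.6 → include.
Rate on top 2: 115.8. mussels: 167 > 115.8 → include.
Rate on top 3: 135.1. clams: 76.8 < 135.1 → exclude; stop.
Optimal diet: turban snails, sea urchins, mussels — 3 of 5 types.

3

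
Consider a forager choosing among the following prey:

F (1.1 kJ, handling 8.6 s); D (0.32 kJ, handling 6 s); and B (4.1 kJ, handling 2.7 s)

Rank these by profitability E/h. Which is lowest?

Profitability E/h (kJ/s): F = 1.1/8.6 = 0.128, D = 0.32/6 = 0.0533, B = 4.1/2.7 = 1.52.
Ranked: B > F > D.

D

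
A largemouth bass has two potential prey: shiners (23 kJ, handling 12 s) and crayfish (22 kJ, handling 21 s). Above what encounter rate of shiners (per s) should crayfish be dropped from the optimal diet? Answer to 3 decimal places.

0.100 per s

At the threshold, the rate on shiners alone equals the profitability of crayfish: λ·23/(1 + λ·12) = 22/21 = 1.048.
Rearranging, λ(23 − 1.048×12) = 1.048, so λ = 1.048/10.43 = 0.1005 per s.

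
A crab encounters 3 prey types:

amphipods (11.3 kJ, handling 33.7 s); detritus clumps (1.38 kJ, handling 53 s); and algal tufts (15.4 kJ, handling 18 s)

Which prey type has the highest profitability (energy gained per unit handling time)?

Profitability E/h (kJ/s): amphipods = 11.3/33.7 = 0.335, detritus clumps = 1.38/53 = 0.026, algal tufts = 15.4/18 = 0.856.
Ranked: algal tufts > amphipods > detritus clumps.

algal tufts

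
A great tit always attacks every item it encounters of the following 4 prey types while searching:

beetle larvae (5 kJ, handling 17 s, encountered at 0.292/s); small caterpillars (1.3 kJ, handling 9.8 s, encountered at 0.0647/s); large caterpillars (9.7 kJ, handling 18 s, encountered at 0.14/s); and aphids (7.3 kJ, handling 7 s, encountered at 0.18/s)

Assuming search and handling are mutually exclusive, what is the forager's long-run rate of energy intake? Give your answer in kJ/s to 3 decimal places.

0.406 kJ/s

R = Σλ_iE_i / (1 + Σλ_ih_i)
Numerator: 0.292×5 + 0.0647×1.3 + 0.14×9.7 + 0.18×7.3 = 4.216
Denominator: 1 + 0.292×17 + 0.0647×9.8 + 0.14×18 + 0.18×7 = 10.38
R = 4.216/10.38 = 0.4063 kJ/s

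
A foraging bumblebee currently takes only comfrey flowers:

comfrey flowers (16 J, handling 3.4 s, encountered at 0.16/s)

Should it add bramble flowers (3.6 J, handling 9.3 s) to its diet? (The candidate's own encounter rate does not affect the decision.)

No

Current rate: (0.16×16)/(1 + 0.16×3.4) = 1.658 J/s.
bramble flowers: E/h = 3.6/9.3 = 0.3871 J/s.
0.3871 < 1.658, so adding bramble flowers would lower the average — exclude it.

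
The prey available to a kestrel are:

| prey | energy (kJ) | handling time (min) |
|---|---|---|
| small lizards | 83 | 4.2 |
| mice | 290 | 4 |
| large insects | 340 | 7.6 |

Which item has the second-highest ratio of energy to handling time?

In descending order of E/h:
mice: 290/4 = 72.5 kJ/min
large insects: 340/7.6 = 44.7 kJ/min
small lizards: 83/4.2 = 19.8 kJ/min

large insects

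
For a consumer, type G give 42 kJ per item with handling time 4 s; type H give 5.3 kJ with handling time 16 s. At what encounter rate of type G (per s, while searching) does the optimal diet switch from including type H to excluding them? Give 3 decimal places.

0.008 per s

The zero-one rule: include type H iff E₂/h₂ > λE₁/(1+λh₁). Equality gives the switch point.
λE₁h₂ = E₂ + λE₂h₁ ⇒ λ = E₂/(E₁h₂ − E₂h₁) = 5.3/(672 − 21.2) = 0.008144 per s.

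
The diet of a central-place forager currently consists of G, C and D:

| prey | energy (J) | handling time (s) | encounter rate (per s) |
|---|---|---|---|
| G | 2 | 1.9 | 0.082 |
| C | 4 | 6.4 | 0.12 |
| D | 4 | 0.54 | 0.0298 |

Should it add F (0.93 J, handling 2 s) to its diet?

Yes

On G, C and D alone, R = ΣλE/(1+Σλh) = 0.7632/1.94 = 0.3934 J/s.
Profitability of F: 0.93/2 = 0.465 J/s.
Since 0.465 > R, including F increases the long-run rate.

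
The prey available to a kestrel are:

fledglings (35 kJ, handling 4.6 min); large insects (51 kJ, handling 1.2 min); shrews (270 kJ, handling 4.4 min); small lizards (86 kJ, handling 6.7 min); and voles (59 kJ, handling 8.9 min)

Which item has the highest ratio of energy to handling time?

shrews

Profitability E/h (kJ/min): fledglings = 35/4.6 = 7.61, large insects = 51/1.2 = 42.5, shrews = 270/4.4 = 61.4, small lizards = 86/6.7 = 12.8, voles = 59/8.9 = 6.63.
Ranked: shrews > large insects > small lizards > fledglings > voles.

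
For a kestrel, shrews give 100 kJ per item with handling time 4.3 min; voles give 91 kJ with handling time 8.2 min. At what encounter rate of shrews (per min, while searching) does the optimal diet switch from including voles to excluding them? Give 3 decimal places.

0.212 per min

The zero-one rule: include voles iff E₂/h₂ > λE₁/(1+λh₁). Equality gives the switch point.
λE₁h₂ = E₂ + λE₂h₁ ⇒ λ = E₂/(E₁h₂ − E₂h₁) = 91/(820 − 391.3) = 0.2123 per min.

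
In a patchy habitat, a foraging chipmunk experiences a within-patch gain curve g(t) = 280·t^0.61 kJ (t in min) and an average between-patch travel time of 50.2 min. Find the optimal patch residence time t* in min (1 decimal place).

Maximise g(t)/(T+t): set derivative to zero → g'(t)(T+t) = g(t).
g'(t) = 0.61·280·t^-0.39. Setting 0.61·280·t^-0.39 = 280·t^0.61/(50.2+t) gives 0.61(50.2+t) = t, so 0.39·t = 0.61×50.2.
t* = 0.61×50.2/0.39 = 78.52 min.

78.5 min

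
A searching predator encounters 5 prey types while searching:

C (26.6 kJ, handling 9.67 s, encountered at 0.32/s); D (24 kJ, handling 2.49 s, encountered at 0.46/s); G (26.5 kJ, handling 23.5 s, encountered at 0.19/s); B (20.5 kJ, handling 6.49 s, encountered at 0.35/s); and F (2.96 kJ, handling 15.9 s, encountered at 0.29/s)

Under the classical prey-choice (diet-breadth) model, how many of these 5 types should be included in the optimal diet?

1

E/h in descending order: D 9.64, B 3.16, C 2.75, G 1.13, F 0.186 kJ/s. The optimal diet is the largest prefix of this list for which every included type satisfies E_i/h_i > R on the types above it.
Rate on top 1: 5.146. B: 3.16 < 5.146 → exclude; stop.
Optimal diet: D — 1 of 5 types.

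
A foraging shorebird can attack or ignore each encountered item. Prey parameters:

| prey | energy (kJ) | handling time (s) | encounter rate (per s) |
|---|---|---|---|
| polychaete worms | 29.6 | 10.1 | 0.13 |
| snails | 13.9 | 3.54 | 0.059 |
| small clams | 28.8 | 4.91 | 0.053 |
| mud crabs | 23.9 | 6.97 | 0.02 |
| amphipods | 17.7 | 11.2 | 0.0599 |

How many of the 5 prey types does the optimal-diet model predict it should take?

Profitabilities (E/h, kJ/s): small clams 5.87, snails 3.93, mud crabs 3.43, polychaete worms 2.93, amphipods 1.58. Add prey in this order while the next type's profitability exceeds the intake rate on those already taken.
Rate on top 1: 1.211. snails: 3.93 > 1.211 → include.
Rate on top 2: 1.597. mud crabs: 3.43 > 1.597 → include.
Rate on top 3: 1.756. polychaete worms: 2.93 > 1.756 → include.
Rate on top 4: 2.284. amphipods: 1.58 < 2.284 → exclude; stop.
Optimal diet: small clams, snails, mud crabs, polychaete worms — 4 of 5 types.

4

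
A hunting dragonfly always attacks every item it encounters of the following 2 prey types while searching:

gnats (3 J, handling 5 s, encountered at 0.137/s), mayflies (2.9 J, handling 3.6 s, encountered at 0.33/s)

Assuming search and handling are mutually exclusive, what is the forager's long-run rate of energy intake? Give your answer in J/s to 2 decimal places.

Energy encountered per unit search time: 0.137×3 + 0.33×2.9 = 1.368 J/s.
Handling time per unit search time: 0.137×5 + 0.33×3.6 = 1.873.
Rate = 1.368/(1 + 1.873) = 0.4762 J/s.

0.48 J/s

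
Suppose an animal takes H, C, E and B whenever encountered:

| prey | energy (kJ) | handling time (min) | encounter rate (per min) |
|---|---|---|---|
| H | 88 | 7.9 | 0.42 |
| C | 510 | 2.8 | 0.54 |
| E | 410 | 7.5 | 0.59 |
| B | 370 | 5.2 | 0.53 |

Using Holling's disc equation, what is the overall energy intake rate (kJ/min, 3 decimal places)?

57.671 kJ/min

R = (0.42×88 + 0.54×510 + 0.59×410 + 0.53×370) / (1 + 0.42×7.9 + 0.54×2.8 + 0.59×7.5 + 0.53×5.2) = 750.4/13.01 = 57.67 kJ/min.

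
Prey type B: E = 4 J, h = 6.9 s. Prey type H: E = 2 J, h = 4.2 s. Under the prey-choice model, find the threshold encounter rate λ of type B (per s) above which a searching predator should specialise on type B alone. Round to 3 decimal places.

0.667 per s

The zero-one rule: include type H iff E₂/h₂ > λE₁/(1+λh₁). Equality gives the switch point.
λE₁h₂ = E₂ + λE₂h₁ ⇒ λ = E₂/(E₁h₂ − E₂h₁) = 2/(16.8 − 13.8) = 0.6667 per s.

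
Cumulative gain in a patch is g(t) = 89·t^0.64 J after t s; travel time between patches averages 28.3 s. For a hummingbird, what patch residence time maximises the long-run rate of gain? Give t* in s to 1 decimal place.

50.3 s

Optimal t* satisfies g'(t*) = g(t*)/(T + t*).
g'(t) = 0.64·89·t^-0.36. Setting 0.64·89·t^-0.36 = 89·t^0.64/(28.3+t) gives 0.64(28.3+t) = t, so 0.36·t = 0.64×28.3.
t* = 0.64×28.3/0.36 = 50.31 s.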